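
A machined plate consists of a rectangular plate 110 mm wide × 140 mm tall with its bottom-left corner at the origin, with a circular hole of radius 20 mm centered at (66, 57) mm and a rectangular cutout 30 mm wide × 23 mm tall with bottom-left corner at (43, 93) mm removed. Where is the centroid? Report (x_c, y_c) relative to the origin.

x_c = 53.82 mm, y_c = 69.44 mm

Part | A | x̄ᵢ | ȳᵢ | A·x̄ᵢ | A·ȳᵢ
plate | 15400.00 | 55.00 | 70.00 | 847000.00 | 1078000.00
hole 1 | -1256.64 | 66.00 | 57.00 | -82938.05 | -71628.31
hole 2 | -690.00 | 58.00 | 104.50 | -40020.00 | -72105.00
Σ | 13453.36 |  |  | 724041.95 | 934266.69
x_c = 724041.95 / 13453.36 = 53.82 mm
y_c = 934266.69 / 13453.36 = 69.44 mm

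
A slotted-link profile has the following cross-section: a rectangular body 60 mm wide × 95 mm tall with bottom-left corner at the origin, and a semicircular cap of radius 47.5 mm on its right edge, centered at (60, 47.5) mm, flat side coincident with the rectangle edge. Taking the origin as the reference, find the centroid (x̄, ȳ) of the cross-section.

x̄ = 49.23 mm, ȳ = 47.50 mm

rectangular body: A = 60 × 95 = 5700.00, centroid at (30.00, 47.50).
semicircular end: A = ½π·47.5² = 3544.11, centroid at (80.16, 47.50).
ΣA = 9244.11 mm², ΣAx̄ = 455094.47 mm³, ΣAȳ = 439095.19 mm³.
x̄ = 455094.47/9244.11 = 49.23 mm; ȳ = 439095.19/9244.11 = 47.50 mm.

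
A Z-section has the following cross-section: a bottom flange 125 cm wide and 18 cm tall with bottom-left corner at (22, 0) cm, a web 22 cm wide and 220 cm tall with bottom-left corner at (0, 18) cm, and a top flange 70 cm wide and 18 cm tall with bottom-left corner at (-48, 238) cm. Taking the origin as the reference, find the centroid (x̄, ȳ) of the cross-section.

Part | A | x̄ᵢ | ȳᵢ | A·x̄ᵢ | A·ȳᵢ
bottom flange | 2250.00 | 84.50 | 9.00 | 190125.00 | 20250.00
web | 4840.00 | 11.00 | 128.00 | 53240.00 | 619520.00
top flange | 1260.00 | -13.00 | 247.00 | -16380.00 | 311220.00
Σ | 8350.00 |  |  | 226985.00 | 950990.00
x̄ = 226985.00 / 8350.00 = 27.18 cm
ȳ = 950990.00 / 8350.00 = 113.89 cm

x̄ = 27.18 cm, ȳ = 113.89 cm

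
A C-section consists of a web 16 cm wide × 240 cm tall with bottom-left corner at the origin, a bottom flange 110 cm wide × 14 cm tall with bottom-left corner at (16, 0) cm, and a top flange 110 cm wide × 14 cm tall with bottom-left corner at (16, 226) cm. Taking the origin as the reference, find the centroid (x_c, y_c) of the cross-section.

web: A = 16 × 240 = 3840.00, centroid at (8.00, 120.00).
bottom flange: A = 110 × 14 = 1540.00, centroid at (71.00, 7.00).
top flange: A = 110 × 14 = 1540.00, centroid at (71.00, 233.00).
ΣA = 6920.00 cm²
ΣAx_c = (3840.00)(8.00) + (1540.00)(71.00) + (1540.00)(71.00) = 249400.00 cm³
ΣAy_c = (3840.00)(120.00) + (1540.00)(7.00) + (1540.00)(233.00) = 830400.00 cm³
x_c = 249400.00 / 6920.00 = 36.04 cm
y_c = 830400.00 / 6920.00 = 120.00 cm

x_c = 36.04 cm, y_c = 120.00 cm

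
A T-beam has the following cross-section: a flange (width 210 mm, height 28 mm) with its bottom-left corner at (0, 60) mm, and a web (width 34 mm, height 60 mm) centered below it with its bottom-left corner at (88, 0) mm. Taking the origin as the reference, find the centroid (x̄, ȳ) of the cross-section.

web: A = 34 × 60 = 2040.00, centroid at (105.00, 30.00).
flange: A = 210 × 28 = 5880.00, centroid at (105.00, 74.00).
ΣA = 7920.00 mm², ΣAx̄ = 831600.00 mm³, ΣAȳ = 496320.00 mm³.
x̄ = 831600.00/7920.00 = 105.00 mm; ȳ = 496320.00/7920.00 = 62.67 mm.

x̄ = 105.00 mm, ȳ = 62.67 mm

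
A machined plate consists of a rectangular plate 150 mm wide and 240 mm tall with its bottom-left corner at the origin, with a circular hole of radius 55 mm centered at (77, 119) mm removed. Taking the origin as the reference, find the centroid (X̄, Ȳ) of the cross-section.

X̄ = 74.28 mm, Ȳ = 120.36 mm

Part | A | x̄ᵢ | ȳᵢ | A·x̄ᵢ | A·ȳᵢ
plate | 36000.00 | 75.00 | 120.00 | 2700000.00 | 4320000.00
hole | -9503.32 | 77.00 | 119.00 | -731755.47 | -1130894.82
Σ | 26496.68 |  |  | 1968244.53 | 3189105.18
X̄ = 1968244.53 / 26496.68 = 74.28 mm
Ȳ = 3189105.18 / 26496.68 = 120.36 mm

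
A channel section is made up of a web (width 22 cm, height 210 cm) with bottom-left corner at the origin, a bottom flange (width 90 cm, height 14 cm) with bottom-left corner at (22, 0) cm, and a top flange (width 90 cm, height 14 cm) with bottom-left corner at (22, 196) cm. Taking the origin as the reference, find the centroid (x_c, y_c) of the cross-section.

x_c = 30.76 cm, y_c = 105.00 cm

web: A = 22 × 210 = 4620.00, centroid at (11.00, 105.00).
bottom flange: A = 90 × 14 = 1260.00, centroid at (67.00, 7.00).
top flange: A = 90 × 14 = 1260.00, centroid at (67.00, 203.00).
ΣA = 7140.00 cm², ΣAx_c = 219660.00 cm³, ΣAy_c = 749700.00 cm³.
x_c = 219660.00/7140.00 = 30.76 cm; y_c = 749700.00/7140.00 = 105.00 cm.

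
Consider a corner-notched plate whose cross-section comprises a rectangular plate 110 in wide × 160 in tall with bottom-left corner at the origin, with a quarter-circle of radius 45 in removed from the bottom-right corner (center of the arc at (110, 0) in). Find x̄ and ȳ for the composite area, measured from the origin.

x̄ = 51.43 in, ȳ = 86.05 in

Part | A | x̄ᵢ | ȳᵢ | A·x̄ᵢ | A·ȳᵢ
plate | 17600.00 | 55.00 | 80.00 | 968000.00 | 1408000.00
removed quarter-circle | -1590.43 | 90.90 | 19.10 | -144572.44 | -30375.00
Σ | 16009.57 |  |  | 823427.56 | 1377625.00
x̄ = 823427.56 / 16009.57 = 51.43 in
ȳ = 1377625.00 / 16009.57 = 86.05 in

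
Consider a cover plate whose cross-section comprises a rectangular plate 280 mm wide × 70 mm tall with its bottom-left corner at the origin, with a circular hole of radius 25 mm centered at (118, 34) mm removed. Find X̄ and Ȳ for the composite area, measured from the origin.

plate: A = 280 × 70 = 19600.00, centroid at (140.00, 35.00).
hole: A = −π·25² = -1963.50, centroid at (118.00, 34.00).
ΣA = 17636.50 mm², ΣAX̄ = 2512307.54 mm³, ΣAȲ = 619241.16 mm³.
X̄ = 2512307.54/17636.50 = 142.45 mm; Ȳ = 619241.16/17636.50 = 35.11 mm.

X̄ = 142.45 mm, Ȳ = 35.11 mm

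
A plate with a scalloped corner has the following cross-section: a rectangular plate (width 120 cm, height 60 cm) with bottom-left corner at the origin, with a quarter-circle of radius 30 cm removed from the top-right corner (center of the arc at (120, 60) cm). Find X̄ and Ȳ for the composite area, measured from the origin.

X̄ = 54.85 cm, Ȳ = 28.12 cm

plate: A = 120 × 60 = 7200.00, centroid at (60.00, 30.00).
removed quarter-circle: A = −¼π·30² = -706.86, centroid at (107.27, 47.27).
ΣA = 6493.14 cm², ΣAX̄ = 356177.00 cm³, ΣAȲ = 182588.50 cm³.
X̄ = 356177.00/6493.14 = 54.85 cm; Ȳ = 182588.50/6493.14 = 28.12 cm.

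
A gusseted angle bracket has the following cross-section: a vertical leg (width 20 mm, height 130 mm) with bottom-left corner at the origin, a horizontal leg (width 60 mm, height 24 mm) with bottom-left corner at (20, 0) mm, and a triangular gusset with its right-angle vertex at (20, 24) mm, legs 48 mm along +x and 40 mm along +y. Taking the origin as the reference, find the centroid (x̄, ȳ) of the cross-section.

vertical leg: A = 20 × 130 = 2600.00, centroid at (10.00, 65.00).
horizontal leg: A = 60 × 24 = 1440.00, centroid at (50.00, 12.00).
gusset: A = ½·48·40 = 960.00, centroid at (36.00, 37.33).
ΣA = 5000.00 mm², ΣAx̄ = 132560.00 mm³, ΣAȳ = 222120.00 mm³.
x̄ = 132560.00/5000.00 = 26.51 mm; ȳ = 222120.00/5000.00 = 44.42 mm.

x̄ = 26.51 mm, ȳ = 44.42 mm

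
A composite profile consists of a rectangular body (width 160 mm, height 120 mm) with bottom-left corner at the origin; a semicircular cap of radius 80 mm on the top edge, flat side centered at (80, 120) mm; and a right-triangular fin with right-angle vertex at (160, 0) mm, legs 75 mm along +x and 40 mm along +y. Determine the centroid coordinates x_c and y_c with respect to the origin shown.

x_c = 85.12 mm, y_c = 88.44 mm

rectangular body: A = 160 × 120 = 19200.00, centroid at (80.00, 60.00).
semicircular top: A = ½π·80² = 10053.10, centroid at (80.00, 153.95).
triangular fin: A = ½·75·40 = 1500.00, centroid at (185.00, 13.33).
ΣA = 30753.10 mm²
ΣAx_c = (19200.00)(80.00) + (10053.10)(80.00) + (1500.00)(185.00) = 2617747.72 mm³
ΣAy_c = (19200.00)(60.00) + (10053.10)(153.95) + (1500.00)(13.33) = 2719704.91 mm³
x_c = 2617747.72 / 30753.10 = 85.12 mm
y_c = 2719704.91 / 30753.10 = 88.44 mm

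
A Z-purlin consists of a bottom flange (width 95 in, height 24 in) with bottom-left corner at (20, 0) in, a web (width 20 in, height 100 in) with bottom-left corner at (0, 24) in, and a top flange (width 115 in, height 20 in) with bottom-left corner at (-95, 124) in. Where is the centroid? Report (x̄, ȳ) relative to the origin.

bottom flange: A = 95 × 24 = 2280.00, centroid at (67.50, 12.00).
web: A = 20 × 100 = 2000.00, centroid at (10.00, 74.00).
top flange: A = 115 × 20 = 2300.00, centroid at (-37.50, 134.00).
ΣA = 6580.00 in²
ΣAx̄ = (2280.00)(67.50) + (2000.00)(10.00) + (2300.00)(-37.50) = 87650.00 in³
ΣAȳ = (2280.00)(12.00) + (2000.00)(74.00) + (2300.00)(134.00) = 483560.00 in³
x̄ = 87650.00 / 6580.00 = 13.32 in
ȳ = 483560.00 / 6580.00 = 73.49 in

x̄ = 13.32 in, ȳ = 73.49 in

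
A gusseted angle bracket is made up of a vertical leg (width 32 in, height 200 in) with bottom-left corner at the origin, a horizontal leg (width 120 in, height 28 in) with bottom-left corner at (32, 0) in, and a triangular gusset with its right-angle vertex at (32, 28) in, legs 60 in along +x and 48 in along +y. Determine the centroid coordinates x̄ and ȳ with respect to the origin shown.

vertical leg: A = 32 × 200 = 6400.00, centroid at (16.00, 100.00).
horizontal leg: A = 120 × 28 = 3360.00, centroid at (92.00, 14.00).
gusset: A = ½·60·48 = 1440.00, centroid at (52.00, 44.00).
ΣA = 11200.00 in²
ΣAx̄ = (6400.00)(16.00) + (3360.00)(92.00) + (1440.00)(52.00) = 486400.00 in³
ΣAȳ = (6400.00)(100.00) + (3360.00)(14.00) + (1440.00)(44.00) = 750400.00 in³
x̄ = 486400.00 / 11200.00 = 43.43 in
ȳ = 750400.00 / 11200.00 = 67.00 in

x̄ = 43.43 in, ȳ = 67.00 in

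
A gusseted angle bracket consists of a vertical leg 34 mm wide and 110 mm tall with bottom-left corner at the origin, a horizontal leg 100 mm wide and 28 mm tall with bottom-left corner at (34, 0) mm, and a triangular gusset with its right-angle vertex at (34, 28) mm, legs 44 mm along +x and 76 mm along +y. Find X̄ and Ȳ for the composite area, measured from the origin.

X̄ = 46.29 mm, Ȳ = 40.68 mm

Part | A | x̄ᵢ | ȳᵢ | A·x̄ᵢ | A·ȳᵢ
vertical leg | 3740.00 | 17.00 | 55.00 | 63580.00 | 205700.00
horizontal leg | 2800.00 | 84.00 | 14.00 | 235200.00 | 39200.00
gusset | 1672.00 | 48.67 | 53.33 | 81370.67 | 89173.33
Σ | 8212.00 |  |  | 380150.67 | 334073.33
X̄ = 380150.67 / 8212.00 = 46.29 mm
Ȳ = 334073.33 / 8212.00 = 40.68 mm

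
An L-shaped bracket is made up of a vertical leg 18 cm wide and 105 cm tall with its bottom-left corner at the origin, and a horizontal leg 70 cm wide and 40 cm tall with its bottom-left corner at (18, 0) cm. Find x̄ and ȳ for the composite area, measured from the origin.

x̄ = 35.27 cm, ȳ = 33.10 cm

vertical leg: A = 18 × 105 = 1890.00, centroid at (9.00, 52.50).
horizontal leg: A = 70 × 40 = 2800.00, centroid at (53.00, 20.00).
ΣA = 4690.00 cm², ΣAx̄ = 165410.00 cm³, ΣAȳ = 155225.00 cm³.
x̄ = 165410.00/4690.00 = 35.27 cm; ȳ = 155225.00/4690.00 = 33.10 cm.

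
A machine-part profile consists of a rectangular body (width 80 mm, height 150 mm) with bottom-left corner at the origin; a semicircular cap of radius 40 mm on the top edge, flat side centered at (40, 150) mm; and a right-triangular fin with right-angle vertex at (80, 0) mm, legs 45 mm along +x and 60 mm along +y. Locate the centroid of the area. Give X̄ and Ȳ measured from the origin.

X̄ = 44.68 mm, Ȳ = 84.89 mm

rectangular body: A = 80 × 150 = 12000.00, centroid at (40.00, 75.00).
semicircular top: A = ½π·40² = 2513.27, centroid at (40.00, 166.98).
triangular fin: A = ½·45·60 = 1350.00, centroid at (95.00, 20.00).
ΣA = 15863.27 mm², ΣAX̄ = 708780.96 mm³, ΣAȲ = 1346657.79 mm³.
X̄ = 708780.96/15863.27 = 44.68 mm; Ȳ = 1346657.79/15863.27 = 84.89 mm.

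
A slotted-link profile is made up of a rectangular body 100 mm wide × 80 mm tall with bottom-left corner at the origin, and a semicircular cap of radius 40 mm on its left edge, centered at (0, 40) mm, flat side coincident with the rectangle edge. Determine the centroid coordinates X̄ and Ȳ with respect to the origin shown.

Part | A | x̄ᵢ | ȳᵢ | A·x̄ᵢ | A·ȳᵢ
rectangular body | 8000.00 | 50.00 | 40.00 | 400000.00 | 320000.00
semicircular end | 2513.27 | -16.98 | 40.00 | -42666.67 | 100530.96
Σ | 10513.27 |  |  | 357333.33 | 420530.96
X̄ = 357333.33 / 10513.27 = 33.99 mm
Ȳ = 420530.96 / 10513.27 = 40.00 mm

X̄ = 33.99 mm, Ȳ = 40.00 mm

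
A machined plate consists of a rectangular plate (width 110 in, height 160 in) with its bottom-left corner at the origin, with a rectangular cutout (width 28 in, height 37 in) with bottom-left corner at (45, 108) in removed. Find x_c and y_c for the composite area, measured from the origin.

plate: A = 110 × 160 = 17600.00, centroid at (55.00, 80.00).
hole: A = −(28 × 37) = -1036.00, centroid at (59.00, 126.50).
ΣA = 16564.00 in², ΣAx_c = 906876.00 in³, ΣAy_c = 1276946.00 in³.
x_c = 906876.00/16564.00 = 54.75 in; y_c = 1276946.00/16564.00 = 77.09 in.

x_c = 54.75 in, y_c = 77.09 in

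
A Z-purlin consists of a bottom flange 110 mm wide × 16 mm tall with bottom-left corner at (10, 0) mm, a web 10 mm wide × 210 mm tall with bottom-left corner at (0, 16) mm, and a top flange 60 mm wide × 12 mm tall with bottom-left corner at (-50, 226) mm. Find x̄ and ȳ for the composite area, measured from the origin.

x̄ = 24.13 mm, ȳ = 95.03 mm

bottom flange: A = 110 × 16 = 1760.00, centroid at (65.00, 8.00).
web: A = 10 × 210 = 2100.00, centroid at (5.00, 121.00).
top flange: A = 60 × 12 = 720.00, centroid at (-20.00, 232.00).
ΣA = 4580.00 mm², ΣAx̄ = 110500.00 mm³, ΣAȳ = 435220.00 mm³.
x̄ = 110500.00/4580.00 = 24.13 mm; ȳ = 435220.00/4580.00 = 95.03 mm.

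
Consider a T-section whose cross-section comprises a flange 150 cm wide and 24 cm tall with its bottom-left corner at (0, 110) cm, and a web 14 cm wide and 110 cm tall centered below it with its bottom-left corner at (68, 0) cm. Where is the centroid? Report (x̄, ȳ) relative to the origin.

web: A = 14 × 110 = 1540.00, centroid at (75.00, 55.00).
flange: A = 150 × 24 = 3600.00, centroid at (75.00, 122.00).
ΣA = 5140.00 cm², ΣAx̄ = 385500.00 cm³, ΣAȳ = 523900.00 cm³.
x̄ = 385500.00/5140.00 = 75.00 cm; ȳ = 523900.00/5140.00 = 101.93 cm.

x̄ = 75.00 cm, ȳ = 101.93 cm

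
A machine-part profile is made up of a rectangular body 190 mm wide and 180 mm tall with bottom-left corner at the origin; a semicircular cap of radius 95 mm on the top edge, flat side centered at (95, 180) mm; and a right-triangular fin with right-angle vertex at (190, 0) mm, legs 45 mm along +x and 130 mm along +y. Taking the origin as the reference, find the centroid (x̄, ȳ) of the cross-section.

x̄ = 101.27 mm, ȳ = 123.35 mm

rectangular body: A = 190 × 180 = 34200.00, centroid at (95.00, 90.00).
semicircular top: A = ½π·95² = 14176.44, centroid at (95.00, 220.32).
triangular fin: A = ½·45·130 = 2925.00, centroid at (205.00, 43.33).
ΣA = 51301.44 mm²
ΣAx̄ = (34200.00)(95.00) + (14176.44)(95.00) + (2925.00)(205.00) = 5195386.50 mm³
ΣAȳ = (34200.00)(90.00) + (14176.44)(220.32) + (2925.00)(43.33) = 6328091.97 mm³
x̄ = 5195386.50 / 51301.44 = 101.27 mm
ȳ = 6328091.97 / 51301.44 = 123.35 mm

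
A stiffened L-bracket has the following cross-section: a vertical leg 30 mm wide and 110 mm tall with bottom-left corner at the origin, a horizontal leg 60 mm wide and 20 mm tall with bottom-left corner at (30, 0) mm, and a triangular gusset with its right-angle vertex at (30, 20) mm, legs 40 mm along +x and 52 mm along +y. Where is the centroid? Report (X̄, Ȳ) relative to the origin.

X̄ = 30.07 mm, Ȳ = 41.94 mm

vertical leg: A = 30 × 110 = 3300.00, centroid at (15.00, 55.00).
horizontal leg: A = 60 × 20 = 1200.00, centroid at (60.00, 10.00).
gusset: A = ½·40·52 = 1040.00, centroid at (43.33, 37.33).
ΣA = 5540.00 mm², ΣAX̄ = 166566.67 mm³, ΣAȲ = 232326.67 mm³.
X̄ = 166566.67/5540.00 = 30.07 mm; Ȳ = 232326.67/5540.00 = 41.94 mm.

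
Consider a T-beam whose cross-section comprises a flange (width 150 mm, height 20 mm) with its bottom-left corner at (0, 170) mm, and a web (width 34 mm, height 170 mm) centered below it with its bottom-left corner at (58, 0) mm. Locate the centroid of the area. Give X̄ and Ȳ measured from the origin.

web: A = 34 × 170 = 5780.00, centroid at (75.00, 85.00).
flange: A = 150 × 20 = 3000.00, centroid at (75.00, 180.00).
ΣA = 8780.00 mm², ΣAX̄ = 658500.00 mm³, ΣAȲ = 1031300.00 mm³.
X̄ = 658500.00/8780.00 = 75.00 mm; Ȳ = 1031300.00/8780.00 = 117.46 mm.

X̄ = 75.00 mm, Ȳ = 117.46 mm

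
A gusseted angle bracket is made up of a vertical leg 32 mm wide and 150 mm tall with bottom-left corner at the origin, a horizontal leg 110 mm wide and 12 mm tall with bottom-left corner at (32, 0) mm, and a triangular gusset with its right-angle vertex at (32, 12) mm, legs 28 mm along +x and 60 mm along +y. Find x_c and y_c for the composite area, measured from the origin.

x_c = 32.52 mm, y_c = 56.72 mm

vertical leg: A = 32 × 150 = 4800.00, centroid at (16.00, 75.00).
horizontal leg: A = 110 × 12 = 1320.00, centroid at (87.00, 6.00).
gusset: A = ½·28·60 = 840.00, centroid at (41.33, 32.00).
ΣA = 6960.00 mm²
ΣAx_c = (4800.00)(16.00) + (1320.00)(87.00) + (840.00)(41.33) = 226360.00 mm³
ΣAy_c = (4800.00)(75.00) + (1320.00)(6.00) + (840.00)(32.00) = 394800.00 mm³
x_c = 226360.00 / 6960.00 = 32.52 mm
y_c = 394800.00 / 6960.00 = 56.72 mm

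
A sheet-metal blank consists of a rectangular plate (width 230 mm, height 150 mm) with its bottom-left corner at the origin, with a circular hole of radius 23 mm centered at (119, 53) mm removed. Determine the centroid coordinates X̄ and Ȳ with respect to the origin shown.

X̄ = 114.80 mm, Ȳ = 76.11 mm

Part | A | x̄ᵢ | ȳᵢ | A·x̄ᵢ | A·ȳᵢ
plate | 34500.00 | 115.00 | 75.00 | 3967500.00 | 2587500.00
hole | -1661.90 | 119.00 | 53.00 | -197766.40 | -88080.83
Σ | 32838.10 |  |  | 3769733.60 | 2499419.17
X̄ = 3769733.60 / 32838.10 = 114.80 mm
Ȳ = 2499419.17 / 32838.10 = 76.11 mm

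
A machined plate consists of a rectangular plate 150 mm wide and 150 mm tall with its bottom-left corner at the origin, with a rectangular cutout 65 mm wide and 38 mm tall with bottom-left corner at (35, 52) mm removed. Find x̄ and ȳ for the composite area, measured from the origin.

Part | A | x̄ᵢ | ȳᵢ | A·x̄ᵢ | A·ȳᵢ
plate | 22500.00 | 75.00 | 75.00 | 1687500.00 | 1687500.00
hole | -2470.00 | 67.50 | 71.00 | -166725.00 | -175370.00
Σ | 20030.00 |  |  | 1520775.00 | 1512130.00
x̄ = 1520775.00 / 20030.00 = 75.92 mm
ȳ = 1512130.00 / 20030.00 = 75.49 mm

x̄ = 75.92 mm, ȳ = 75.49 mm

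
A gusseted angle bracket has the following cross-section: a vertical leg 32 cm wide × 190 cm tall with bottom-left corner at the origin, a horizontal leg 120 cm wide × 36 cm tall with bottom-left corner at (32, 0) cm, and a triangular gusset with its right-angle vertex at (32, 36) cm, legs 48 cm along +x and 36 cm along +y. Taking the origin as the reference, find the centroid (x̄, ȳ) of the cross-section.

vertical leg: A = 32 × 190 = 6080.00, centroid at (16.00, 95.00).
horizontal leg: A = 120 × 36 = 4320.00, centroid at (92.00, 18.00).
gusset: A = ½·48·36 = 864.00, centroid at (48.00, 48.00).
ΣA = 11264.00 cm², ΣAx̄ = 536192.00 cm³, ΣAȳ = 696832.00 cm³.
x̄ = 536192.00/11264.00 = 47.60 cm; ȳ = 696832.00/11264.00 = 61.86 cm.

x̄ = 47.60 cm, ȳ = 61.86 cm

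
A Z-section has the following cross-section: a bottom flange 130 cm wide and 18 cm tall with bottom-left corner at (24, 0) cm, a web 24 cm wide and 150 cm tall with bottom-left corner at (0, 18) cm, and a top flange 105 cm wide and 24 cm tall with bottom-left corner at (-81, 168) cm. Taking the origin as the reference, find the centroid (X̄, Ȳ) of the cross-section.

X̄ = 21.23 cm, Ȳ = 95.68 cm

bottom flange: A = 130 × 18 = 2340.00, centroid at (89.00, 9.00).
web: A = 24 × 150 = 3600.00, centroid at (12.00, 93.00).
top flange: A = 105 × 24 = 2520.00, centroid at (-28.50, 180.00).
ΣA = 8460.00 cm², ΣAX̄ = 179640.00 cm³, ΣAȲ = 809460.00 cm³.
X̄ = 179640.00/8460.00 = 21.23 cm; Ȳ = 809460.00/8460.00 = 95.68 cm.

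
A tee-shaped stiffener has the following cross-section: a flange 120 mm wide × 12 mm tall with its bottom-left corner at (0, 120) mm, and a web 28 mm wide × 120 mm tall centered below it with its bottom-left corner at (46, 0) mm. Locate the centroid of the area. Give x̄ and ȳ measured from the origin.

x̄ = 60.00 mm, ȳ = 79.80 mm

web: A = 28 × 120 = 3360.00, centroid at (60.00, 60.00).
flange: A = 120 × 12 = 1440.00, centroid at (60.00, 126.00).
ΣA = 4800.00 mm²
ΣAx̄ = (3360.00)(60.00) + (1440.00)(60.00) = 288000.00 mm³
ΣAȳ = (3360.00)(60.00) + (1440.00)(126.00) = 383040.00 mm³
x̄ = 288000.00 / 4800.00 = 60.00 mm
ȳ = 383040.00 / 4800.00 = 79.80 mm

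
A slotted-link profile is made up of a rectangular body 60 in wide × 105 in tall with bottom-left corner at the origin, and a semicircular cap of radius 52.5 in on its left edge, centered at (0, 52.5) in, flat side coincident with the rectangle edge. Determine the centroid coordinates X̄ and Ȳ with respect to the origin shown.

X̄ = 8.71 in, Ȳ = 52.50 in

Part | A | x̄ᵢ | ȳᵢ | A·x̄ᵢ | A·ȳᵢ
rectangular body | 6300.00 | 30.00 | 52.50 | 189000.00 | 330750.00
semicircular end | 4329.51 | -22.28 | 52.50 | -96468.75 | 227299.14
Σ | 10629.51 |  |  | 92531.25 | 558049.14
X̄ = 92531.25 / 10629.51 = 8.71 in
Ȳ = 558049.14 / 10629.51 = 52.50 in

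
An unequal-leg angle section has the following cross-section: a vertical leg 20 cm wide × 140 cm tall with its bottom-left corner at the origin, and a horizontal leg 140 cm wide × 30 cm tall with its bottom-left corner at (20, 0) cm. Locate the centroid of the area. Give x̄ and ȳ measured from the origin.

Part | A | x̄ᵢ | ȳᵢ | A·x̄ᵢ | A·ȳᵢ
vertical leg | 2800.00 | 10.00 | 70.00 | 28000.00 | 196000.00
horizontal leg | 4200.00 | 90.00 | 15.00 | 378000.00 | 63000.00
Σ | 7000.00 |  |  | 406000.00 | 259000.00
x̄ = 406000.00 / 7000.00 = 58.00 cm
ȳ = 259000.00 / 7000.00 = 37.00 cm

x̄ = 58.00 cm, ȳ = 37.00 cm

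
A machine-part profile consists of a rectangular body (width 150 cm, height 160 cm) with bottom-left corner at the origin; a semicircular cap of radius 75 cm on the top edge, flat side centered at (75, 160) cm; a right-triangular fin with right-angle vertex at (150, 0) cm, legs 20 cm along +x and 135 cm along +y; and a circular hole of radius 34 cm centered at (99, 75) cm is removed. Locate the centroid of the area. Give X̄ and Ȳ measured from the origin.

rectangular body: A = 150 × 160 = 24000.00, centroid at (75.00, 80.00).
semicircular top: A = ½π·75² = 8835.73, centroid at (75.00, 191.83).
triangular fin: A = ½·20·135 = 1350.00, centroid at (156.67, 45.00).
hole: A = −π·34² = -3631.68, centroid at (99.00, 75.00).
ΣA = 30554.05 cm²
ΣAX̄ = (24000.00)(75.00) + (8835.73)(75.00) + (1350.00)(156.67) + (-3631.68)(99.00) = 2314643.27 cm³
ΣAȲ = (24000.00)(80.00) + (8835.73)(191.83) + (1350.00)(45.00) + (-3631.68)(75.00) = 3403340.61 cm³
X̄ = 2314643.27 / 30554.05 = 75.76 cm
Ȳ = 3403340.61 / 30554.05 = 111.39 cm

X̄ = 75.76 cm, Ȳ = 111.39 cm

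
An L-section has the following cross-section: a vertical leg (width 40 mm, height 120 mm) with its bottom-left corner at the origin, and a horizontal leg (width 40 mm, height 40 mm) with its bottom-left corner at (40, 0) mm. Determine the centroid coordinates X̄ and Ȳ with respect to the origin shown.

X̄ = 30.00 mm, Ȳ = 50.00 mm

vertical leg: A = 40 × 120 = 4800.00, centroid at (20.00, 60.00).
horizontal leg: A = 40 × 40 = 1600.00, centroid at (60.00, 20.00).
ΣA = 6400.00 mm²
ΣAX̄ = (4800.00)(20.00) + (1600.00)(60.00) = 192000.00 mm³
ΣAȲ = (4800.00)(60.00) + (1600.00)(20.00) = 320000.00 mm³
X̄ = 192000.00 / 6400.00 = 30.00 mm
Ȳ = 320000.00 / 6400.00 = 50.00 mm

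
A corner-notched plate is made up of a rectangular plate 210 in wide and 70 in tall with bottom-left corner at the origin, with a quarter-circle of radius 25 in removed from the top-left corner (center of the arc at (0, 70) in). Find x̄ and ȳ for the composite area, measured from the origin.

plate: A = 210 × 70 = 14700.00, centroid at (105.00, 35.00).
removed quarter-circle: A = −¼π·25² = -490.87, centroid at (10.61, 59.39).
ΣA = 14209.13 in², ΣAx̄ = 1538291.67 in³, ΣAȳ = 485347.16 in³.
x̄ = 1538291.67/14209.13 = 108.26 in; ȳ = 485347.16/14209.13 = 34.16 in.

x̄ = 108.26 in, ȳ = 34.16 in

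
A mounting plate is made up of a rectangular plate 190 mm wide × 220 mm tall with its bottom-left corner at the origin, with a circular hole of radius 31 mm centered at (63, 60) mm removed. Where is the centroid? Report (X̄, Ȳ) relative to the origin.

plate: A = 190 × 220 = 41800.00, centroid at (95.00, 110.00).
hole: A = −π·31² = -3019.07, centroid at (63.00, 60.00).
ΣA = 38780.93 mm²
ΣAX̄ = (41800.00)(95.00) + (-3019.07)(63.00) = 3780798.56 mm³
ΣAȲ = (41800.00)(110.00) + (-3019.07)(60.00) = 4416855.77 mm³
X̄ = 3780798.56 / 38780.93 = 97.49 mm
Ȳ = 4416855.77 / 38780.93 = 113.89 mm

X̄ = 97.49 mm, Ȳ = 113.89 mm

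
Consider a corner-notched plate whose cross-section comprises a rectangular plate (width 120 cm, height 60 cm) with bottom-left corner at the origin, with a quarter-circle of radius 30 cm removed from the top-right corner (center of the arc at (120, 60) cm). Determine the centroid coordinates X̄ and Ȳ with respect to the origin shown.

X̄ = 54.85 cm, Ȳ = 28.12 cm

Part | A | x̄ᵢ | ȳᵢ | A·x̄ᵢ | A·ȳᵢ
plate | 7200.00 | 60.00 | 30.00 | 432000.00 | 216000.00
removed quarter-circle | -706.86 | 107.27 | 47.27 | -75823.00 | -33411.50
Σ | 6493.14 |  |  | 356177.00 | 182588.50
X̄ = 356177.00 / 6493.14 = 54.85 cm
Ȳ = 182588.50 / 6493.14 = 28.12 cm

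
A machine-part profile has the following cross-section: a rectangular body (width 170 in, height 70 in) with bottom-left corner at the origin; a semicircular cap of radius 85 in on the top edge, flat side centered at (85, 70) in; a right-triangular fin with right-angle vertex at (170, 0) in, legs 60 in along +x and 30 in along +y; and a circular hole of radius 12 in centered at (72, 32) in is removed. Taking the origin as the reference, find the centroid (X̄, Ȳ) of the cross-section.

X̄ = 89.24 in, Ȳ = 68.15 in

rectangular body: A = 170 × 70 = 11900.00, centroid at (85.00, 35.00).
semicircular top: A = ½π·85² = 11349.00, centroid at (85.00, 106.08).
triangular fin: A = ½·60·30 = 900.00, centroid at (190.00, 10.00).
hole: A = −π·12² = -452.39, centroid at (72.00, 32.00).
ΣA = 23696.61 in²
ΣAX̄ = (11900.00)(85.00) + (11349.00)(85.00) + (900.00)(190.00) + (-452.39)(72.00) = 2114593.26 in³
ΣAȲ = (11900.00)(35.00) + (11349.00)(106.08) + (900.00)(10.00) + (-452.39)(32.00) = 1614870.45 in³
X̄ = 2114593.26 / 23696.61 = 89.24 in
Ȳ = 1614870.45 / 23696.61 = 68.15 in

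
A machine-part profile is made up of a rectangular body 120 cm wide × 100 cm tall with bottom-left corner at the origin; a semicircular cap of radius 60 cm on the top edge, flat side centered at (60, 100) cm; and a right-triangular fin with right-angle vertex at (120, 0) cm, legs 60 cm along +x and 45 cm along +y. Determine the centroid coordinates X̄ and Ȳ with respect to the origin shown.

rectangular body: A = 120 × 100 = 12000.00, centroid at (60.00, 50.00).
semicircular top: A = ½π·60² = 5654.87, centroid at (60.00, 125.46).
triangular fin: A = ½·60·45 = 1350.00, centroid at (140.00, 15.00).
ΣA = 19004.87 cm²
ΣAX̄ = (12000.00)(60.00) + (5654.87)(60.00) + (1350.00)(140.00) = 1248292.01 cm³
ΣAȲ = (12000.00)(50.00) + (5654.87)(125.46) + (1350.00)(15.00) = 1329736.68 cm³
X̄ = 1248292.01 / 19004.87 = 65.68 cm
Ȳ = 1329736.68 / 19004.87 = 69.97 cm

X̄ = 65.68 cm, Ȳ = 69.97 cm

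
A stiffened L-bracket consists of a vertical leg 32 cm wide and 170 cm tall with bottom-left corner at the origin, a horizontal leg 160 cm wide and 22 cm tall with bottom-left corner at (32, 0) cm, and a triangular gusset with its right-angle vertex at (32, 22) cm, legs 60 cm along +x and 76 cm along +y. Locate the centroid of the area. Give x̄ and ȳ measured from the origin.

x̄ = 53.37 cm, ȳ = 54.19 cm

vertical leg: A = 32 × 170 = 5440.00, centroid at (16.00, 85.00).
horizontal leg: A = 160 × 22 = 3520.00, centroid at (112.00, 11.00).
gusset: A = ½·60·76 = 2280.00, centroid at (52.00, 47.33).
ΣA = 11240.00 cm²
ΣAx̄ = (5440.00)(16.00) + (3520.00)(112.00) + (2280.00)(52.00) = 599840.00 cm³
ΣAȳ = (5440.00)(85.00) + (3520.00)(11.00) + (2280.00)(47.33) = 609040.00 cm³
x̄ = 599840.00 / 11240.00 = 53.37 cm
ȳ = 609040.00 / 11240.00 = 54.19 cm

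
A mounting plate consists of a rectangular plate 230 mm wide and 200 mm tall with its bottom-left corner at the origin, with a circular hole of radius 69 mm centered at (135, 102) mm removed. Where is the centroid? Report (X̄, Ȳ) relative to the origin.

plate: A = 230 × 200 = 46000.00, centroid at (115.00, 100.00).
hole: A = −π·69² = -14957.12, centroid at (135.00, 102.00).
ΣA = 31042.88 mm²
ΣAX̄ = (46000.00)(115.00) + (-14957.12)(135.00) = 3270788.45 mm³
ΣAȲ = (46000.00)(100.00) + (-14957.12)(102.00) = 3074373.49 mm³
X̄ = 3270788.45 / 31042.88 = 105.36 mm
Ȳ = 3074373.49 / 31042.88 = 99.04 mm

X̄ = 105.36 mm, Ȳ = 99.04 mm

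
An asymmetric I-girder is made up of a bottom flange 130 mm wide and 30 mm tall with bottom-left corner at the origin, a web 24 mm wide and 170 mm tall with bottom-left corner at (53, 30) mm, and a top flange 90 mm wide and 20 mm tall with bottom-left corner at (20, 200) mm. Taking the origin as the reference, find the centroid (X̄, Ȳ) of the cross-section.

Part | A | x̄ᵢ | ȳᵢ | A·x̄ᵢ | A·ȳᵢ
bottom flange | 3900.00 | 65.00 | 15.00 | 253500.00 | 58500.00
web | 4080.00 | 65.00 | 115.00 | 265200.00 | 469200.00
top flange | 1800.00 | 65.00 | 210.00 | 117000.00 | 378000.00
Σ | 9780.00 |  |  | 635700.00 | 905700.00
X̄ = 635700.00 / 9780.00 = 65.00 mm
Ȳ = 905700.00 / 9780.00 = 92.61 mm

X̄ = 65.00 mm, Ȳ = 92.61 mm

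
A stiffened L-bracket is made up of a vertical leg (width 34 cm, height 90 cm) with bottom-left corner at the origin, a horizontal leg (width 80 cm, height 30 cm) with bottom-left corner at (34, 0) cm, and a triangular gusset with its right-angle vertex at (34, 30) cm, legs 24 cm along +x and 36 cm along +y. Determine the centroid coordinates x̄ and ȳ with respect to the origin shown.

x̄ = 42.05 cm, ȳ = 32.56 cm

Part | A | x̄ᵢ | ȳᵢ | A·x̄ᵢ | A·ȳᵢ
vertical leg | 3060.00 | 17.00 | 45.00 | 52020.00 | 137700.00
horizontal leg | 2400.00 | 74.00 | 15.00 | 177600.00 | 36000.00
gusset | 432.00 | 42.00 | 42.00 | 18144.00 | 18144.00
Σ | 5892.00 |  |  | 247764.00 | 191844.00
x̄ = 247764.00 / 5892.00 = 42.05 cm
ȳ = 191844.00 / 5892.00 = 32.56 cm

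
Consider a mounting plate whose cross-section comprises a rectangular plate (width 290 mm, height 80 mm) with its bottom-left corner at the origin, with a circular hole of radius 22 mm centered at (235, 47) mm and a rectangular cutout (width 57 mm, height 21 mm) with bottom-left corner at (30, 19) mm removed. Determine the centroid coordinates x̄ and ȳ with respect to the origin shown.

plate: A = 290 × 80 = 23200.00, centroid at (145.00, 40.00).
hole 1: A = −π·22² = -1520.53, centroid at (235.00, 47.00).
hole 2: A = −(57 × 21) = -1197.00, centroid at (58.50, 29.50).
ΣA = 20482.47 mm², ΣAx̄ = 2936650.75 mm³, ΣAȳ = 821223.55 mm³.
x̄ = 2936650.75/20482.47 = 143.37 mm; ȳ = 821223.55/20482.47 = 40.09 mm.

x̄ = 143.37 mm, ȳ = 40.09 mm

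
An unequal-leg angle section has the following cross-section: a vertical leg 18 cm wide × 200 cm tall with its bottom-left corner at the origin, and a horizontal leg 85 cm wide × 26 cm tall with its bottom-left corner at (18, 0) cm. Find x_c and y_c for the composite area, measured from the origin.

vertical leg: A = 18 × 200 = 3600.00, centroid at (9.00, 100.00).
horizontal leg: A = 85 × 26 = 2210.00, centroid at (60.50, 13.00).
ΣA = 5810.00 cm², ΣAx_c = 166105.00 cm³, ΣAy_c = 388730.00 cm³.
x_c = 166105.00/5810.00 = 28.59 cm; y_c = 388730.00/5810.00 = 66.91 cm.

x_c = 28.59 cm, y_c = 66.91 cm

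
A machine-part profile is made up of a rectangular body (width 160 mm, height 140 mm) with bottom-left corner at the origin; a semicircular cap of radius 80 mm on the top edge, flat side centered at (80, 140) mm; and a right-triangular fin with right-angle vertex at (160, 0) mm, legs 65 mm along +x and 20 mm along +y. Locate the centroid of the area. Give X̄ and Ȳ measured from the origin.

X̄ = 82.00 mm, Ȳ = 100.33 mm

rectangular body: A = 160 × 140 = 22400.00, centroid at (80.00, 70.00).
semicircular top: A = ½π·80² = 10053.10, centroid at (80.00, 173.95).
triangular fin: A = ½·65·20 = 650.00, centroid at (181.67, 6.67).
ΣA = 33103.10 mm², ΣAX̄ = 2714331.05 mm³, ΣAȲ = 3321100.18 mm³.
X̄ = 2714331.05/33103.10 = 82.00 mm; Ȳ = 3321100.18/33103.10 = 100.33 mm.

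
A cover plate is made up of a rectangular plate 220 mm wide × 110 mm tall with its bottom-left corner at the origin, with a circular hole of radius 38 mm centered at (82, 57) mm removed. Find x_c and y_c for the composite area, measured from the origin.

Part | A | x̄ᵢ | ȳᵢ | A·x̄ᵢ | A·ȳᵢ
plate | 24200.00 | 110.00 | 55.00 | 2662000.00 | 1331000.00
hole | -4536.46 | 82.00 | 57.00 | -371989.70 | -258578.21
Σ | 19663.54 |  |  | 2290010.30 | 1072421.79
x_c = 2290010.30 / 19663.54 = 116.46 mm
y_c = 1072421.79 / 19663.54 = 54.54 mm

x_c = 116.46 mm, y_c = 54.54 mm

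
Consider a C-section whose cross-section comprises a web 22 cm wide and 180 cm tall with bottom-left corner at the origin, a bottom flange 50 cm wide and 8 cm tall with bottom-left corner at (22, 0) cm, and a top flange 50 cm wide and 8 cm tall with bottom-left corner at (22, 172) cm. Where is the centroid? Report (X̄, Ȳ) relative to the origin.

X̄ = 17.05 cm, Ȳ = 90.00 cm

Part | A | x̄ᵢ | ȳᵢ | A·x̄ᵢ | A·ȳᵢ
web | 3960.00 | 11.00 | 90.00 | 43560.00 | 356400.00
bottom flange | 400.00 | 47.00 | 4.00 | 18800.00 | 1600.00
top flange | 400.00 | 47.00 | 176.00 | 18800.00 | 70400.00
Σ | 4760.00 |  |  | 81160.00 | 428400.00
X̄ = 81160.00 / 4760.00 = 17.05 cm
Ȳ = 428400.00 / 4760.00 = 90.00 cm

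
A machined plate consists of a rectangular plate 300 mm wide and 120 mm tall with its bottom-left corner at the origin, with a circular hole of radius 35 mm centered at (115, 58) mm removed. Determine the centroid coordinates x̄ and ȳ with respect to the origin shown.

plate: A = 300 × 120 = 36000.00, centroid at (150.00, 60.00).
hole: A = −π·35² = -3848.45, centroid at (115.00, 58.00).
ΣA = 32151.55 mm², ΣAx̄ = 4957428.13 mm³, ΣAȳ = 1936789.84 mm³.
x̄ = 4957428.13/32151.55 = 154.19 mm; ȳ = 1936789.84/32151.55 = 60.24 mm.

x̄ = 154.19 mm, ȳ = 60.24 mm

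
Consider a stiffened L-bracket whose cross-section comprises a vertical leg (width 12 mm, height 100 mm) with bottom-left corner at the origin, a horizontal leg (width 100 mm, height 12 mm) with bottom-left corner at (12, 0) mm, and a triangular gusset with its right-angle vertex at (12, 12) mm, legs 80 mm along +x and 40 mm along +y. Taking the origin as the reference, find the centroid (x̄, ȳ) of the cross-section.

x̄ = 35.87 mm, ȳ = 26.93 mm

Part | A | x̄ᵢ | ȳᵢ | A·x̄ᵢ | A·ȳᵢ
vertical leg | 1200.00 | 6.00 | 50.00 | 7200.00 | 60000.00
horizontal leg | 1200.00 | 62.00 | 6.00 | 74400.00 | 7200.00
gusset | 1600.00 | 38.67 | 25.33 | 61866.67 | 40533.33
Σ | 4000.00 |  |  | 143466.67 | 107733.33
x̄ = 143466.67 / 4000.00 = 35.87 mm
ȳ = 107733.33 / 4000.00 = 26.93 mm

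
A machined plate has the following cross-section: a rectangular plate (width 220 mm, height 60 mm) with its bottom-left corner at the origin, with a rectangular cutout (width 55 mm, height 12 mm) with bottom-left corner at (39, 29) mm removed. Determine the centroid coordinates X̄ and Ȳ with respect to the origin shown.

Part | A | x̄ᵢ | ȳᵢ | A·x̄ᵢ | A·ȳᵢ
plate | 13200.00 | 110.00 | 30.00 | 1452000.00 | 396000.00
hole | -660.00 | 66.50 | 35.00 | -43890.00 | -23100.00
Σ | 12540.00 |  |  | 1408110.00 | 372900.00
X̄ = 1408110.00 / 12540.00 = 112.29 mm
Ȳ = 372900.00 / 12540.00 = 29.74 mm

X̄ = 112.29 mm, Ȳ = 29.74 mm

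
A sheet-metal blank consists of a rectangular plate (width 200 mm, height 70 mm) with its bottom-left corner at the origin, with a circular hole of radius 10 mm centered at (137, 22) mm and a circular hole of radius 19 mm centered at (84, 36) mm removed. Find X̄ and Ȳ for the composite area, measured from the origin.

X̄ = 100.52 mm, Ȳ = 35.24 mm

Part | A | x̄ᵢ | ȳᵢ | A·x̄ᵢ | A·ȳᵢ
plate | 14000.00 | 100.00 | 35.00 | 1400000.00 | 490000.00
hole 1 | -314.16 | 137.00 | 22.00 | -43039.82 | -6911.50
hole 2 | -1134.11 | 84.00 | 36.00 | -95265.66 | -40828.14
Σ | 12551.73 |  |  | 1261694.53 | 442260.36
X̄ = 1261694.53 / 12551.73 = 100.52 mm
Ȳ = 442260.36 / 12551.73 = 35.24 mm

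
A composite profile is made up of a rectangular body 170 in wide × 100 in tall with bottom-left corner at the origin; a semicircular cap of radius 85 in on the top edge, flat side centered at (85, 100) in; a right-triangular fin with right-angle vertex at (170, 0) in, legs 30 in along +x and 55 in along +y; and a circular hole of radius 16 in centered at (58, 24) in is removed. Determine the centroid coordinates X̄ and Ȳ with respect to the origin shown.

rectangular body: A = 170 × 100 = 17000.00, centroid at (85.00, 50.00).
semicircular top: A = ½π·85² = 11349.00, centroid at (85.00, 136.08).
triangular fin: A = ½·30·55 = 825.00, centroid at (180.00, 18.33).
hole: A = −π·16² = -804.25, centroid at (58.00, 24.00).
ΣA = 28369.76 in², ΣAX̄ = 2511518.93 in³, ΣAȲ = 2390140.07 in³.
X̄ = 2511518.93/28369.76 = 88.53 in; Ȳ = 2390140.07/28369.76 = 84.25 in.

X̄ = 88.53 in, Ȳ = 84.25 in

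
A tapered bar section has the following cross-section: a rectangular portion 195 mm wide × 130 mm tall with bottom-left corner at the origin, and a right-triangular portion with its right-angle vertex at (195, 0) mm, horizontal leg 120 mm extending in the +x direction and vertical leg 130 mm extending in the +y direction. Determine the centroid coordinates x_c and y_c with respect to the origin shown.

rectangular portion: A = 195 × 130 = 25350.00, centroid at (97.50, 65.00).
triangular portion: A = ½·120·130 = 7800.00, centroid at (235.00, 43.33).
ΣA = 33150.00 mm², ΣAx_c = 4304625.00 mm³, ΣAy_c = 1985750.00 mm³.
x_c = 4304625.00/33150.00 = 129.85 mm; y_c = 1985750.00/33150.00 = 59.90 mm.

x_c = 129.85 mm, y_c = 59.90 mm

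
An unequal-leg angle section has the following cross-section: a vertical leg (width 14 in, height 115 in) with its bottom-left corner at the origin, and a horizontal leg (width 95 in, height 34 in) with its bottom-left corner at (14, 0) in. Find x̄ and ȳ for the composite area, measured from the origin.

x̄ = 43.37 in, ȳ = 30.47 in

Part | A | x̄ᵢ | ȳᵢ | A·x̄ᵢ | A·ȳᵢ
vertical leg | 1610.00 | 7.00 | 57.50 | 11270.00 | 92575.00
horizontal leg | 3230.00 | 61.50 | 17.00 | 198645.00 | 54910.00
Σ | 4840.00 |  |  | 209915.00 | 147485.00
x̄ = 209915.00 / 4840.00 = 43.37 in
ȳ = 147485.00 / 4840.00 = 30.47 in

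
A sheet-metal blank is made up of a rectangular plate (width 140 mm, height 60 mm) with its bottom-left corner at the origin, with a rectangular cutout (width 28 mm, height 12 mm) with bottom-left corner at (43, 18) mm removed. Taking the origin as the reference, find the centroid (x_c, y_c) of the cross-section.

plate: A = 140 × 60 = 8400.00, centroid at (70.00, 30.00).
hole: A = −(28 × 12) = -336.00, centroid at (57.00, 24.00).
ΣA = 8064.00 mm²
ΣAx_c = (8400.00)(70.00) + (-336.00)(57.00) = 568848.00 mm³
ΣAy_c = (8400.00)(30.00) + (-336.00)(24.00) = 243936.00 mm³
x_c = 568848.00 / 8064.00 = 70.54 mm
y_c = 243936.00 / 8064.00 = 30.25 mm

x_c = 70.54 mm, y_c = 30.25 mm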